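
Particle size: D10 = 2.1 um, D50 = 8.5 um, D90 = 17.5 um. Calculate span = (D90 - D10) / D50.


Span = (17.5 - 2.1) / 8.5 = 15.4 / 8.5 = 1.812

1.812


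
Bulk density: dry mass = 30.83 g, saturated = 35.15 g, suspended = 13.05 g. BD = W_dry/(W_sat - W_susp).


BD = 30.83 / (35.15 - 13.05) = 30.83 / 22.1 = 1.395 g/cm^3

1.395


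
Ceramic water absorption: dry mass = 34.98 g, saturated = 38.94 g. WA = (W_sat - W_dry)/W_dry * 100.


WA = (38.94 - 34.98) / 34.98 * 100 = 11.32%

11.32


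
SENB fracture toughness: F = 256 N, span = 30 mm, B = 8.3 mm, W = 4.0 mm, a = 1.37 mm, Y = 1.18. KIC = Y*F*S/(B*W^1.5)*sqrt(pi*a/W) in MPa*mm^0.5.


KIC = 1.18*256*30/(8.3*4.0^1.5)*sqrt(pi*1.37/4.0) = 141.57

141.57


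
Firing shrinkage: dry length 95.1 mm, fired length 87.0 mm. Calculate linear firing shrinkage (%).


FS = (95.1 - 87.0) / 95.1 * 100 = 8.52%

8.52


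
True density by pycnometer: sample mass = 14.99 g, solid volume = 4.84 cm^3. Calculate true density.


TD = 14.99 / 4.84 = 3.097 g/cm^3

3.097


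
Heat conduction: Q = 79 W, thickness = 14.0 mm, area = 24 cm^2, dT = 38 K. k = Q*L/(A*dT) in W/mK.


k = 79*14.0/1000/(24/10000*38) = 12.13 W/mK

12.13


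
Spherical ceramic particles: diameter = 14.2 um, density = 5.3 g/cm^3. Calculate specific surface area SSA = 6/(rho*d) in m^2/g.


SSA = 6 / (5.3 * 14.2) = 0.08 m^2/g

0.08


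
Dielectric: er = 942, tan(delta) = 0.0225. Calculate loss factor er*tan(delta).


Loss = 942 * 0.0225 = 21.195

21.195


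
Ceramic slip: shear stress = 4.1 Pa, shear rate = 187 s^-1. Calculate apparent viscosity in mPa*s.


eta = tau/gamma * 1000 = 4.1/187 * 1000 = 21.9 mPa*s

21.9


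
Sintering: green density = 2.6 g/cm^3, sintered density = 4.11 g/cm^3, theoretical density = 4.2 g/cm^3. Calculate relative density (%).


Relative = 4.11 / 4.2 * 100 = 97.9%

97.9


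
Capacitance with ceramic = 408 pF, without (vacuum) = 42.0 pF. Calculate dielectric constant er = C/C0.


er = 408 / 42.0 = 9.71

9.71


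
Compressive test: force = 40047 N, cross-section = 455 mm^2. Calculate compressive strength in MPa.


CS = 40047 / 455 = 88.0 MPa

88.0


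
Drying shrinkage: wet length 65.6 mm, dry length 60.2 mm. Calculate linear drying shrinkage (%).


DS = (65.6 - 60.2) / 65.6 * 100 = 8.23%

8.23


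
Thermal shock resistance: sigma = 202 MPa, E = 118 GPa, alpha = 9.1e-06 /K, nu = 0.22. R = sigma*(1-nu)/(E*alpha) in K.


R = 202*(1-0.22)/(118*1000*9.1e-06) = 147 K

147


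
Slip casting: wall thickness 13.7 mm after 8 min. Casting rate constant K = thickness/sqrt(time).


K = 13.7 / sqrt(8) = 13.7 / 2.8284 = 4.844 mm/min^0.5

4.844


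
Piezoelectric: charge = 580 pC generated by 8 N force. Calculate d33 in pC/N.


d33 = 580 / 8 = 72.5 pC/N

72.5


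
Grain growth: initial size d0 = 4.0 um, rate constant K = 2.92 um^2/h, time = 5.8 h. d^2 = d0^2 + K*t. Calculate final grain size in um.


d^2 = 4.0^2 + 2.92*5.8 = 32.936
d = sqrt(32.936) = 5.74 um

5.74


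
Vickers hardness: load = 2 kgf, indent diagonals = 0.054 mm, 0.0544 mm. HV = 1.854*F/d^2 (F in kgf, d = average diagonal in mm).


d_avg = (0.054+0.0544)/2 = 0.0542 mm
HV = 1.854*2/0.0542^2 = 1262

1262


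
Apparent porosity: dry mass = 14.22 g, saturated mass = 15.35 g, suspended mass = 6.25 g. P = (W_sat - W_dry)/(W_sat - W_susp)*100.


P = (15.35 - 14.22) / (15.35 - 6.25) * 100 = 1.13 / 9.1 * 100 = 12.4%

12.4


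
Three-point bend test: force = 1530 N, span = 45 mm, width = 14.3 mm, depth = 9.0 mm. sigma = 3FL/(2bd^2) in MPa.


sigma = 3*1530*45/(2*14.3*9.0^2) = 89.2 MPa

89.2


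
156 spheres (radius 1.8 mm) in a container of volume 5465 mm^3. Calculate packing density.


V_sphere = 4/3*pi*1.8^3 = 24.429 mm^3
Total V = 156*24.429 = 3810.924 mm^3
PD = 3810.924 / 5465 = 0.697

0.697


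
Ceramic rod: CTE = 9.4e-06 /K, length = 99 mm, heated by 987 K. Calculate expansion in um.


dL = 9.4e-06 * 99 * 987 * 1000 = 918.502 um

918.502


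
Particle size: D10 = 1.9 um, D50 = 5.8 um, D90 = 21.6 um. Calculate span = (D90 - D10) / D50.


Span = (21.6 - 1.9) / 5.8 = 19.7 / 5.8 = 3.397

3.397


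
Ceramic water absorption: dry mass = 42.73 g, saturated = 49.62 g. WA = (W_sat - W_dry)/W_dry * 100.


WA = (49.62 - 42.73) / 42.73 * 100 = 16.12%

16.12


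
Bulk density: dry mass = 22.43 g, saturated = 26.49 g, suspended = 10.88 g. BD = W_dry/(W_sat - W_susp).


BD = 22.43 / (26.49 - 10.88) = 22.43 / 15.61 = 1.437 g/cm^3

1.437


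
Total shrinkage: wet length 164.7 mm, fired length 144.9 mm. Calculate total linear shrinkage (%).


TS = (164.7 - 144.9) / 164.7 * 100 = 12.02%

12.02


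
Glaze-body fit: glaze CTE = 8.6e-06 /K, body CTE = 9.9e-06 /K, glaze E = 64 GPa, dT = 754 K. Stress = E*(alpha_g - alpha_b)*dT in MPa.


Stress = 64*1000*(8.6e-06 - 9.9e-06)*754 = -62.7 MPa

-62.7


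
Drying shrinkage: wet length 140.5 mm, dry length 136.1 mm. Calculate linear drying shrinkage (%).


DS = (140.5 - 136.1) / 140.5 * 100 = 3.13%

3.13


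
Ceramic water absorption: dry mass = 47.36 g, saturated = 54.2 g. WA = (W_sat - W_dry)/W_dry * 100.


WA = (54.2 - 47.36) / 47.36 * 100 = 14.44%

14.44


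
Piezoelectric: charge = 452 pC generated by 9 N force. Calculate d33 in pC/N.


d33 = 452 / 9 = 50.2 pC/N

50.2


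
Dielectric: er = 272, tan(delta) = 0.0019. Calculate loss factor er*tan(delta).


Loss = 272 * 0.0019 = 0.517

0.517


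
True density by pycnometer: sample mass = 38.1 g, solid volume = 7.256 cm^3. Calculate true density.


TD = 38.1 / 7.256 = 5.251 g/cm^3

5.251


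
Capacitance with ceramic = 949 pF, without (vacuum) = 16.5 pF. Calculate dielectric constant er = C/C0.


er = 949 / 16.5 = 57.52

57.52


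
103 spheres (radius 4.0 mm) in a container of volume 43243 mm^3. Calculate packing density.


V_sphere = 4/3*pi*4.0^3 = 268.0826 mm^3
Total V = 103*268.0826 = 27612.5078 mm^3
PD = 27612.5078 / 43243 = 0.639

0.639


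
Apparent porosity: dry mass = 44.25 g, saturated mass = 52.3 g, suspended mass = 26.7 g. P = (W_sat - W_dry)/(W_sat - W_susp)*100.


P = (52.3 - 44.25) / (52.3 - 26.7) * 100 = 8.05 / 25.6 * 100 = 31.4%

31.4


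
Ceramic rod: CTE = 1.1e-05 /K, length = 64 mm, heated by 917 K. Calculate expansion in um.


dL = 1.1e-05 * 64 * 917 * 1000 = 645.568 um

645.568


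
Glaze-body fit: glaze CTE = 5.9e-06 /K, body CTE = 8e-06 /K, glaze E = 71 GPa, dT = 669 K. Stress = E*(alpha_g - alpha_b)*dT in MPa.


Stress = 71*1000*(5.9e-06 - 8e-06)*669 = -99.7 MPa

-99.7


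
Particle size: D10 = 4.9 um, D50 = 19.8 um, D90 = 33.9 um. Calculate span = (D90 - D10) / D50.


Span = (33.9 - 4.9) / 19.8 = 29.0 / 19.8 = 1.465

1.465


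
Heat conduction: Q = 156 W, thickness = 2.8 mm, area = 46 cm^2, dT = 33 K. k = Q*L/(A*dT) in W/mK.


k = 156*2.8/1000/(46/10000*33) = 2.88 W/mK

2.88


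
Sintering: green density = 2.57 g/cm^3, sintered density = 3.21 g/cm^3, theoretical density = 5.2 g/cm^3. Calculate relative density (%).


Relative = 3.21 / 5.2 * 100 = 61.7%

61.7


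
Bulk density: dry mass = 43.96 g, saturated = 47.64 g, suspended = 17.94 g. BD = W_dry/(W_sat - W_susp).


BD = 43.96 / (47.64 - 17.94) = 43.96 / 29.7 = 1.48 g/cm^3

1.48


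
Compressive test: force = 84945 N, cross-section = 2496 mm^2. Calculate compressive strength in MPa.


CS = 84945 / 2496 = 34.0 MPa

34.0


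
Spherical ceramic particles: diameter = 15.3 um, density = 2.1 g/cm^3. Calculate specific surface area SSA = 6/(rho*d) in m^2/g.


SSA = 6 / (2.1 * 15.3) = 0.187 m^2/g

0.187


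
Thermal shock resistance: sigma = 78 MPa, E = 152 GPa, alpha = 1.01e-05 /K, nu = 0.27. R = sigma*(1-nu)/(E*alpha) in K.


R = 78*(1-0.27)/(152*1000*1.01e-05) = 37 K

37


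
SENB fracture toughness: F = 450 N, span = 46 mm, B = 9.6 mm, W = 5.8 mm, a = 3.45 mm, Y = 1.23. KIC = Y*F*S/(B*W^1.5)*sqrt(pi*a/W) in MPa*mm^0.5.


KIC = 1.23*450*46/(9.6*5.8^1.5)*sqrt(pi*3.45/5.8) = 259.56

259.56


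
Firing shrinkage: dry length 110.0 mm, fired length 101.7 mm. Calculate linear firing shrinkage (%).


FS = (110.0 - 101.7) / 110.0 * 100 = 7.55%

7.55


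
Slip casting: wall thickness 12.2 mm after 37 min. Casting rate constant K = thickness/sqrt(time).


K = 12.2 / sqrt(37) = 12.2 / 6.0828 = 2.006 mm/min^0.5

2.006


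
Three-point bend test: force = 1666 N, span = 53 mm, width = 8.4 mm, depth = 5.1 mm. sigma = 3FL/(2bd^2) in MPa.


sigma = 3*1666*53/(2*8.4*5.1^2) = 606.2 MPa

606.2


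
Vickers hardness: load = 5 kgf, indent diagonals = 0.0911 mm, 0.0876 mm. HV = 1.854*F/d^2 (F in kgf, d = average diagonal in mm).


d_avg = (0.0911+0.0876)/2 = 0.08935 mm
HV = 1.854*5/0.08935^2 = 1161

1161


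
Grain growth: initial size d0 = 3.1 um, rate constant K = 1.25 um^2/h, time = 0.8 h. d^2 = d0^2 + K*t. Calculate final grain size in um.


d^2 = 3.1^2 + 1.25*0.8 = 10.61
d = sqrt(10.61) = 3.26 um

3.26


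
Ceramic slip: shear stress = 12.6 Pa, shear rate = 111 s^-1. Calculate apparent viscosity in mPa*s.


eta = tau/gamma * 1000 = 12.6/111 * 1000 = 113.5 mPa*s

113.5


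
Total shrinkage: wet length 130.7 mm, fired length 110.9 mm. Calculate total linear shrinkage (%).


TS = (130.7 - 110.9) / 130.7 * 100 = 15.15%

15.15


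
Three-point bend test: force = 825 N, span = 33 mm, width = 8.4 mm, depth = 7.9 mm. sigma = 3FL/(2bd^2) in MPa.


sigma = 3*825*33/(2*8.4*7.9^2) = 77.9 MPa

77.9


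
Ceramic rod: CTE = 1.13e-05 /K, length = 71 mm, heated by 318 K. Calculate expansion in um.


dL = 1.13e-05 * 71 * 318 * 1000 = 255.131 um

255.131


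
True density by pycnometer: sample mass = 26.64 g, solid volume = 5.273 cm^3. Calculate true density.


TD = 26.64 / 5.273 = 5.052 g/cm^3

5.052


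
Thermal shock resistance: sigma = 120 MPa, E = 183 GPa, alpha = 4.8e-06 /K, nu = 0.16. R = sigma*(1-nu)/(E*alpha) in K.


R = 120*(1-0.16)/(183*1000*4.8e-06) = 115 K

115


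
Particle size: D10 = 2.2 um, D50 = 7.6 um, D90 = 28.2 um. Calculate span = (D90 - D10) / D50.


Span = (28.2 - 2.2) / 7.6 = 26.0 / 7.6 = 3.421

3.421


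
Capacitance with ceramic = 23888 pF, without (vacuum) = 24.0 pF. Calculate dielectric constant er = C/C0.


er = 23888 / 24.0 = 995.33

995.33


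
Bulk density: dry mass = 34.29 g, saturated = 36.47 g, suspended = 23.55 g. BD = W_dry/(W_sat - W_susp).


BD = 34.29 / (36.47 - 23.55) = 34.29 / 12.92 = 2.654 g/cm^3

2.654


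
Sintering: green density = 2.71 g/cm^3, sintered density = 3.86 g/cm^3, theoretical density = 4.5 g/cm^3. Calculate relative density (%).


Relative = 3.86 / 4.5 * 100 = 85.8%

85.8


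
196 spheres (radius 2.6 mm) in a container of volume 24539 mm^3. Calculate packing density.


V_sphere = 4/3*pi*2.6^3 = 73.6222 mm^3
Total V = 196*73.6222 = 14429.9512 mm^3
PD = 14429.9512 / 24539 = 0.588

0.588


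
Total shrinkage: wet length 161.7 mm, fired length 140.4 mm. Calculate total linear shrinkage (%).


TS = (161.7 - 140.4) / 161.7 * 100 = 13.17%

13.17


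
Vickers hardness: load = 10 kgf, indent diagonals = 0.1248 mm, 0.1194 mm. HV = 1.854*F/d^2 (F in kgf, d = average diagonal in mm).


d_avg = (0.1248+0.1194)/2 = 0.1221 mm
HV = 1.854*10/0.1221^2 = 1244

1244


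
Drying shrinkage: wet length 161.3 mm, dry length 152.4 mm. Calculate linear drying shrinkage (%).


DS = (161.3 - 152.4) / 161.3 * 100 = 5.52%

5.52


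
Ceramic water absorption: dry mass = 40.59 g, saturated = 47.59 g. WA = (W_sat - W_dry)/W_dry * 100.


WA = (47.59 - 40.59) / 40.59 * 100 = 17.25%

17.25


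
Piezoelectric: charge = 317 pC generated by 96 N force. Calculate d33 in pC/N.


d33 = 317 / 96 = 3.3 pC/N

3.3


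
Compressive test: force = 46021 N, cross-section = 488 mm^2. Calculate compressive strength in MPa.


CS = 46021 / 488 = 94.3 MPa

94.3


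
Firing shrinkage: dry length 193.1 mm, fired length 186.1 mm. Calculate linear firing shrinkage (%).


FS = (193.1 - 186.1) / 193.1 * 100 = 3.63%

3.63


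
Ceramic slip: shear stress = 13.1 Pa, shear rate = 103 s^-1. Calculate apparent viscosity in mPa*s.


eta = tau/gamma * 1000 = 13.1/103 * 1000 = 127.2 mPa*s

127.2


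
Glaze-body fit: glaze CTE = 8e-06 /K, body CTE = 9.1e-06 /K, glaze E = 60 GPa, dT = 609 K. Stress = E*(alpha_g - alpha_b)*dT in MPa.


Stress = 60*1000*(8e-06 - 9.1e-06)*609 = -40.2 MPa

-40.2


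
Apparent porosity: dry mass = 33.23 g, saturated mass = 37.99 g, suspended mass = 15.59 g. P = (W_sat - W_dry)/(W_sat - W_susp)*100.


P = (37.99 - 33.23) / (37.99 - 15.59) * 100 = 4.76 / 22.4 * 100 = 21.3%

21.3


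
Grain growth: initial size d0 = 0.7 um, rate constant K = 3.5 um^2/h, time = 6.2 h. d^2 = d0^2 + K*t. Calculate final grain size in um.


d^2 = 0.7^2 + 3.5*6.2 = 22.19
d = sqrt(22.19) = 4.71 um

4.71


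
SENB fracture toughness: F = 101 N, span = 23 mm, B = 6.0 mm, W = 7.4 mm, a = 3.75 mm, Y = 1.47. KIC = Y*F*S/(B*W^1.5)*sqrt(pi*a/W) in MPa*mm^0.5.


KIC = 1.47*101*23/(6.0*7.4^1.5)*sqrt(pi*3.75/7.4) = 35.67

35.67


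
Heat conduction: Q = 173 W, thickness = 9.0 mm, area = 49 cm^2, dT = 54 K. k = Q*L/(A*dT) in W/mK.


k = 173*9.0/1000/(49/10000*54) = 5.88 W/mK

5.88


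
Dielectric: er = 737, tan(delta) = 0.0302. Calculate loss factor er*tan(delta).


Loss = 737 * 0.0302 = 22.257

22.257


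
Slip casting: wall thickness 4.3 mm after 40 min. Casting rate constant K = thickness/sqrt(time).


K = 4.3 / sqrt(40) = 4.3 / 6.3246 = 0.68 mm/min^0.5

0.68


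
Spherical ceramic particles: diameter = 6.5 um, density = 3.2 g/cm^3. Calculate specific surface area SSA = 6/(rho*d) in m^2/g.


SSA = 6 / (3.2 * 6.5) = 0.288 m^2/g

0.288


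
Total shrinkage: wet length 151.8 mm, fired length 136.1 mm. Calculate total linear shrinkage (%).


TS = (151.8 - 136.1) / 151.8 * 100 = 10.34%

10.34


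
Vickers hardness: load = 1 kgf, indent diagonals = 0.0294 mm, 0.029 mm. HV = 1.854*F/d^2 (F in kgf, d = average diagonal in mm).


d_avg = (0.0294+0.029)/2 = 0.0292 mm
HV = 1.854*1/0.0292^2 = 2174

2174


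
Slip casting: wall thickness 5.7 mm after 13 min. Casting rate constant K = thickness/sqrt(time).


K = 5.7 / sqrt(13) = 5.7 / 3.6056 = 1.581 mm/min^0.5

1.581


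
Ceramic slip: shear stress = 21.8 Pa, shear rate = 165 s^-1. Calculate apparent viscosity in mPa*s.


eta = tau/gamma * 1000 = 21.8/165 * 1000 = 132.1 mPa*s

132.1


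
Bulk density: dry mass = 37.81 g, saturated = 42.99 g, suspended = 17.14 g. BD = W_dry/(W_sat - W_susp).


BD = 37.81 / (42.99 - 17.14) = 37.81 / 25.85 = 1.463 g/cm^3

1.463


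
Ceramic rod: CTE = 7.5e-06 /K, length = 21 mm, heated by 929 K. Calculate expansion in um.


dL = 7.5e-06 * 21 * 929 * 1000 = 146.318 um

146.318


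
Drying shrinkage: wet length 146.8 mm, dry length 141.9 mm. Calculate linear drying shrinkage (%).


DS = (146.8 - 141.9) / 146.8 * 100 = 3.34%

3.34


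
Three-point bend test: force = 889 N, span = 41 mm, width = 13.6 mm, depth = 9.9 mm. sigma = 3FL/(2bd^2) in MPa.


sigma = 3*889*41/(2*13.6*9.9^2) = 41.0 MPa

41.0


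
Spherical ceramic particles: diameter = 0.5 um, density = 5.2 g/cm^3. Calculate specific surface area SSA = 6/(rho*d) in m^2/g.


SSA = 6 / (5.2 * 0.5) = 2.308 m^2/g

2.308


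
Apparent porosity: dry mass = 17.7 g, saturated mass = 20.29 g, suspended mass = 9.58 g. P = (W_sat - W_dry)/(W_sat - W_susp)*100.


P = (20.29 - 17.7) / (20.29 - 9.58) * 100 = 2.59 / 10.71 * 100 = 24.2%

24.2


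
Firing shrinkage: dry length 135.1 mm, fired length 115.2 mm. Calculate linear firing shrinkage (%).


FS = (135.1 - 115.2) / 135.1 * 100 = 14.73%

14.73


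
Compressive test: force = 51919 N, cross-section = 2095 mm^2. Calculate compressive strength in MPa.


CS = 51919 / 2095 = 24.8 MPa

24.8


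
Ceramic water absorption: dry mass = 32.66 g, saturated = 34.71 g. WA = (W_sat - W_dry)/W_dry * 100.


WA = (34.71 - 32.66) / 32.66 * 100 = 6.28%

6.28


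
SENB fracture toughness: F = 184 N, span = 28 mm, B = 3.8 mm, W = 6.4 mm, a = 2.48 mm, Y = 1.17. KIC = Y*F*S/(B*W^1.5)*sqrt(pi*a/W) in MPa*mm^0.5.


KIC = 1.17*184*28/(3.8*6.4^1.5)*sqrt(pi*2.48/6.4) = 108.1

108.1


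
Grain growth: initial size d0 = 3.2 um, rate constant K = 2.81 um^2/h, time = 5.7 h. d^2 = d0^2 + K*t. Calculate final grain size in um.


d^2 = 3.2^2 + 2.81*5.7 = 26.257
d = sqrt(26.257) = 5.12 um

5.12


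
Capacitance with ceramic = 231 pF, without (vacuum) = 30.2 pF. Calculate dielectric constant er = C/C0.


er = 231 / 30.2 = 7.65

7.65


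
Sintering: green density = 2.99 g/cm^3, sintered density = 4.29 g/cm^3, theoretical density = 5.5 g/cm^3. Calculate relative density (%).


Relative = 4.29 / 5.5 * 100 = 78.0%

78.0


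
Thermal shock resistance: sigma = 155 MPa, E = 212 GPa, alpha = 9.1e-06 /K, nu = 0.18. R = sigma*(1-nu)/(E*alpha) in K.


R = 155*(1-0.18)/(212*1000*9.1e-06) = 66 K

66


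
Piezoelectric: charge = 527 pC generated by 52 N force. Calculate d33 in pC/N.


d33 = 527 / 52 = 10.1 pC/N

10.1


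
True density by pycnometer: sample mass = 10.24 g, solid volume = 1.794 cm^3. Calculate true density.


TD = 10.24 / 1.794 = 5.708 g/cm^3

5.708


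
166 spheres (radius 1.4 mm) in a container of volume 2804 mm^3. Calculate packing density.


V_sphere = 4/3*pi*1.4^3 = 11.494 mm^3
Total V = 166*11.494 = 1908.004 mm^3
PD = 1908.004 / 2804 = 0.68

0.68


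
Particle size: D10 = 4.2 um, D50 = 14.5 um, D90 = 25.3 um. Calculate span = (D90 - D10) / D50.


Span = (25.3 - 4.2) / 14.5 = 21.1 / 14.5 = 1.455

1.455


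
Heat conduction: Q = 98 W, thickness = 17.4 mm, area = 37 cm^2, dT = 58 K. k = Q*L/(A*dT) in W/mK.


k = 98*17.4/1000/(37/10000*58) = 7.95 W/mK

7.95


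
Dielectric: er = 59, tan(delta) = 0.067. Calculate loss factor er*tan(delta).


Loss = 59 * 0.067 = 3.953

3.953


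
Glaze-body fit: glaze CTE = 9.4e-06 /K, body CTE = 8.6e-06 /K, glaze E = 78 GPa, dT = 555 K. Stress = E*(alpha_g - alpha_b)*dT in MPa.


Stress = 78*1000*(9.4e-06 - 8.6e-06)*555 = 34.6 MPa

34.6


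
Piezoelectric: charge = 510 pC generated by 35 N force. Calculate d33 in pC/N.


d33 = 510 / 35 = 14.6 pC/N

14.6


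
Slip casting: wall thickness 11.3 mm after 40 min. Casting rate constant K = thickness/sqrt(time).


K = 11.3 / sqrt(40) = 11.3 / 6.3246 = 1.787 mm/min^0.5

1.787


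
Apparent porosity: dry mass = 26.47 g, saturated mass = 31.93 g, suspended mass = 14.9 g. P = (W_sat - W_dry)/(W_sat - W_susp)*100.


P = (31.93 - 26.47) / (31.93 - 14.9) * 100 = 5.46 / 17.03 * 100 = 32.1%

32.1


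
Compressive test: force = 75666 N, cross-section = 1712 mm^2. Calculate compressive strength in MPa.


CS = 75666 / 1712 = 44.2 MPa

44.2


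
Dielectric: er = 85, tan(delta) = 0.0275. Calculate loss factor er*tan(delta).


Loss = 85 * 0.0275 = 2.338

2.338


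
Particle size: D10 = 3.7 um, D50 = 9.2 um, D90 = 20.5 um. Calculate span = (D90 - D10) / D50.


Span = (20.5 - 3.7) / 9.2 = 16.8 / 9.2 = 1.826

1.826


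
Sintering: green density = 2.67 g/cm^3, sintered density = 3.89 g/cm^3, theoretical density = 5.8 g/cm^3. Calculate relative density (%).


Relative = 3.89 / 5.8 * 100 = 67.1%

67.1


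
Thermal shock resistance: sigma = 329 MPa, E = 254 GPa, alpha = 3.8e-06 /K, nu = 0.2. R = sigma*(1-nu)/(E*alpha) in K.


R = 329*(1-0.2)/(254*1000*3.8e-06) = 273 K

273


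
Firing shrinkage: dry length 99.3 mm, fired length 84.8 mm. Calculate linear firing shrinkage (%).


FS = (99.3 - 84.8) / 99.3 * 100 = 14.6%

14.6


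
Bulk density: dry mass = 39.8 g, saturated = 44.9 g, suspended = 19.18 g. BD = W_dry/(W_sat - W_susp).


BD = 39.8 / (44.9 - 19.18) = 39.8 / 25.72 = 1.547 g/cm^3

1.547


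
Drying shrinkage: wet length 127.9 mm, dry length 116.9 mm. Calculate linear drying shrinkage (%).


DS = (127.9 - 116.9) / 127.9 * 100 = 8.6%

8.6


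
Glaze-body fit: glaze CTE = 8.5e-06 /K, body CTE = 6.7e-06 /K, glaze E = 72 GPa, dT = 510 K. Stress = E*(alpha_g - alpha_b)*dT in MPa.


Stress = 72*1000*(8.5e-06 - 6.7e-06)*510 = 66.1 MPa

66.1


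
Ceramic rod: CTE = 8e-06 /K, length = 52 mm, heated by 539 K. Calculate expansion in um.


dL = 8e-06 * 52 * 539 * 1000 = 224.224 um

224.224


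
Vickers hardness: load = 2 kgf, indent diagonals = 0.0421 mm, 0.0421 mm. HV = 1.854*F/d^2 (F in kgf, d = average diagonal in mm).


d_avg = (0.0421+0.0421)/2 = 0.0421 mm
HV = 1.854*2/0.0421^2 = 2092

2092


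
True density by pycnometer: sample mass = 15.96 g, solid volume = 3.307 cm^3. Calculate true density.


TD = 15.96 / 3.307 = 4.826 g/cm^3

4.826


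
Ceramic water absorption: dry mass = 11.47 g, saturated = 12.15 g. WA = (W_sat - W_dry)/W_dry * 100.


WA = (12.15 - 11.47) / 11.47 * 100 = 5.93%

5.93


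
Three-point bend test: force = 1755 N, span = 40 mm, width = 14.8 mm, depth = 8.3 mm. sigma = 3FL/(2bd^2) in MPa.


sigma = 3*1755*40/(2*14.8*8.3^2) = 103.3 MPa

103.3


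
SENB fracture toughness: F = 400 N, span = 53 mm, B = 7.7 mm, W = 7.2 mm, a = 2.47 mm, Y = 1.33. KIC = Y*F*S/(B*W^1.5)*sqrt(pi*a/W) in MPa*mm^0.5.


KIC = 1.33*400*53/(7.7*7.2^1.5)*sqrt(pi*2.47/7.2) = 196.77

196.77


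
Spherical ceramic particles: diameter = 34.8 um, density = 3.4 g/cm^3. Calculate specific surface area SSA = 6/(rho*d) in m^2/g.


SSA = 6 / (3.4 * 34.8) = 0.051 m^2/g

0.051


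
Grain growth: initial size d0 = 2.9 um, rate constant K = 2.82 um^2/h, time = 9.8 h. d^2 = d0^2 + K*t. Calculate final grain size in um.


d^2 = 2.9^2 + 2.82*9.8 = 36.046
d = sqrt(36.046) = 6.0 um

6.0


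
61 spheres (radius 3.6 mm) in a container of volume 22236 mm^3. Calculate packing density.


V_sphere = 4/3*pi*3.6^3 = 195.4322 mm^3
Total V = 61*195.4322 = 11921.3642 mm^3
PD = 11921.3642 / 22236 = 0.536

0.536


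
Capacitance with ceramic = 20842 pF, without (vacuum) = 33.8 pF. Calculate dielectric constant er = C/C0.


er = 20842 / 33.8 = 616.63

616.63


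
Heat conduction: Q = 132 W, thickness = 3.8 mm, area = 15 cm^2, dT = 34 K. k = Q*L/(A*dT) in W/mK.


k = 132*3.8/1000/(15/10000*34) = 9.84 W/mK

9.84


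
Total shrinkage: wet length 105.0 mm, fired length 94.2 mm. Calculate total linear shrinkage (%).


TS = (105.0 - 94.2) / 105.0 * 100 = 10.29%

10.29


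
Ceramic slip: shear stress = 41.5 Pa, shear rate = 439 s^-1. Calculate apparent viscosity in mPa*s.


eta = tau/gamma * 1000 = 41.5/439 * 1000 = 94.5 mPa*s

94.5


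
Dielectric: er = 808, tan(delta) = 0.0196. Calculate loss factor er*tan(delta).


Loss = 808 * 0.0196 = 15.837

15.837


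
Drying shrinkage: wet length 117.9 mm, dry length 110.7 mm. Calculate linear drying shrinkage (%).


DS = (117.9 - 110.7) / 117.9 * 100 = 6.11%

6.11


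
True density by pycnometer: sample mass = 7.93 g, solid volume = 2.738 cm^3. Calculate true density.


TD = 7.93 / 2.738 = 2.896 g/cm^3

2.896


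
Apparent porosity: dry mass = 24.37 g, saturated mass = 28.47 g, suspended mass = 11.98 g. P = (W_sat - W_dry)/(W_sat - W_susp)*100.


P = (28.47 - 24.37) / (28.47 - 11.98) * 100 = 4.1 / 16.49 * 100 = 24.9%

24.9


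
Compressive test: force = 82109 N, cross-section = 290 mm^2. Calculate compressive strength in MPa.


CS = 82109 / 290 = 283.1 MPa

283.1


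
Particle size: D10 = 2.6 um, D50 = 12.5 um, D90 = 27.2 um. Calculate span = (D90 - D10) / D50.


Span = (27.2 - 2.6) / 12.5 = 24.6 / 12.5 = 1.968

1.968


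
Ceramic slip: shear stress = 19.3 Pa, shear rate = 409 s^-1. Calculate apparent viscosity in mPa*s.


eta = tau/gamma * 1000 = 19.3/409 * 1000 = 47.2 mPa*s

47.2


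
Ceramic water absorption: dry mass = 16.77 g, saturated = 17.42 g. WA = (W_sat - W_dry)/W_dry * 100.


WA = (17.42 - 16.77) / 16.77 * 100 = 3.88%

3.88


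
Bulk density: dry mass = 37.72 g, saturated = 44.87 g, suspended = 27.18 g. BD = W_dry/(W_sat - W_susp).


BD = 37.72 / (44.87 - 27.18) = 37.72 / 17.69 = 2.132 g/cm^3

2.132


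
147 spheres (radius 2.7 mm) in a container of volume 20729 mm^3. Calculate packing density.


V_sphere = 4/3*pi*2.7^3 = 82.448 mm^3
Total V = 147*82.448 = 12119.856 mm^3
PD = 12119.856 / 20729 = 0.585

0.585


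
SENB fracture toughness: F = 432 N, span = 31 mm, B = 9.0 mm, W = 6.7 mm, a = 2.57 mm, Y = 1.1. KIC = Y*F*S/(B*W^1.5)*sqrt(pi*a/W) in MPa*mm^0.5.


KIC = 1.1*432*31/(9.0*6.7^1.5)*sqrt(pi*2.57/6.7) = 103.61

103.61


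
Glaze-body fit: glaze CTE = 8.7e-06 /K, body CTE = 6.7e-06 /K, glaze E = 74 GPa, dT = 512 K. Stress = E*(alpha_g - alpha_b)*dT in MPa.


Stress = 74*1000*(8.7e-06 - 6.7e-06)*512 = 75.8 MPa

75.8


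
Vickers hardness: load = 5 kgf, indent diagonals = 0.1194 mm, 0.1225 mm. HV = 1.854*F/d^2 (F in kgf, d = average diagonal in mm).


d_avg = (0.1194+0.1225)/2 = 0.12095 mm
HV = 1.854*5/0.12095^2 = 634

634


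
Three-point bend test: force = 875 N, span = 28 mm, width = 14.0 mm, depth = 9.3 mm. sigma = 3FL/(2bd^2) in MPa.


sigma = 3*875*28/(2*14.0*9.3^2) = 30.4 MPa

30.4


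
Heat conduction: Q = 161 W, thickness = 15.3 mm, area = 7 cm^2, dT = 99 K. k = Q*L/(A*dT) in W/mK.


k = 161*15.3/1000/(7/10000*99) = 35.55 W/mK

35.55


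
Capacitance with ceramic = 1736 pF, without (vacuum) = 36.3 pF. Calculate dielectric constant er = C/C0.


er = 1736 / 36.3 = 47.82

47.82


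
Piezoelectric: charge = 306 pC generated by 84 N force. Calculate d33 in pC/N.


d33 = 306 / 84 = 3.6 pC/N

3.6


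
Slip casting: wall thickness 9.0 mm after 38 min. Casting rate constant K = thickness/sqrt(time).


K = 9.0 / sqrt(38) = 9.0 / 6.1644 = 1.46 mm/min^0.5

1.46


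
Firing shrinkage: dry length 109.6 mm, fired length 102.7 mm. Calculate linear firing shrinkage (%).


FS = (109.6 - 102.7) / 109.6 * 100 = 6.3%

6.3


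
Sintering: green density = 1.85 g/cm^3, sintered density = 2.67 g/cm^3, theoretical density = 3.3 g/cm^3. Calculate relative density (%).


Relative = 2.67 / 3.3 * 100 = 80.9%

80.9


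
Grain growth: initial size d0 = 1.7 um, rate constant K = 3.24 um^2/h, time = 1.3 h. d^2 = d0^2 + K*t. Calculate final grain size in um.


d^2 = 1.7^2 + 3.24*1.3 = 7.102
d = sqrt(7.102) = 2.66 um

2.66


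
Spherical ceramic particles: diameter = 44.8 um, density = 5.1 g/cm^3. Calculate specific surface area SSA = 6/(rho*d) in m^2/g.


SSA = 6 / (5.1 * 44.8) = 0.026 m^2/g

0.026


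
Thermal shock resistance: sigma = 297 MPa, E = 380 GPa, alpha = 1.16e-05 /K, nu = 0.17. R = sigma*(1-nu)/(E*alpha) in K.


R = 297*(1-0.17)/(380*1000*1.16e-05) = 56 K

56


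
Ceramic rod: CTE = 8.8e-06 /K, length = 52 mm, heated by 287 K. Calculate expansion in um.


dL = 8.8e-06 * 52 * 287 * 1000 = 131.331 um

131.331


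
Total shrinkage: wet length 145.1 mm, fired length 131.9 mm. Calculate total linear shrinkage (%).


TS = (145.1 - 131.9) / 145.1 * 100 = 9.1%

9.1


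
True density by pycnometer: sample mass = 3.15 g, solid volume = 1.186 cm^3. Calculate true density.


TD = 3.15 / 1.186 = 2.656 g/cm^3

2.656


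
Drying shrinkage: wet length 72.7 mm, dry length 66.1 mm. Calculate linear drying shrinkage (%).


DS = (72.7 - 66.1) / 72.7 * 100 = 9.08%

9.08


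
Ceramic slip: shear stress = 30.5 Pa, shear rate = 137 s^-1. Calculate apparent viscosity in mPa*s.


eta = tau/gamma * 1000 = 30.5/137 * 1000 = 222.6 mPa*s

222.6


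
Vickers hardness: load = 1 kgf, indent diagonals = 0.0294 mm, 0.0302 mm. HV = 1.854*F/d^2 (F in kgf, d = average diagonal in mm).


d_avg = (0.0294+0.0302)/2 = 0.0298 mm
HV = 1.854*1/0.0298^2 = 2088

2088


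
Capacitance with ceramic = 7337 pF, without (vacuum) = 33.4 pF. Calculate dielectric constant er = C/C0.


er = 7337 / 33.4 = 219.67

219.67


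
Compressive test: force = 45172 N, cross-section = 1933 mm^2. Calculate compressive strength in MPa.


CS = 45172 / 1933 = 23.4 MPa

23.4


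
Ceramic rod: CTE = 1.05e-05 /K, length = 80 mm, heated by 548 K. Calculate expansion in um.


dL = 1.05e-05 * 80 * 548 * 1000 = 460.32 um

460.32


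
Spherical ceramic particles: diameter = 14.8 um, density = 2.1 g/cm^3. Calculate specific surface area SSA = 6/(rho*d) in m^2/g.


SSA = 6 / (2.1 * 14.8) = 0.193 m^2/g

0.193


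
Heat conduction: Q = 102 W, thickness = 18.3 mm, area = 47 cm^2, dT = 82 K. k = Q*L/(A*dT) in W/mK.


k = 102*18.3/1000/(47/10000*82) = 4.84 W/mK

4.84


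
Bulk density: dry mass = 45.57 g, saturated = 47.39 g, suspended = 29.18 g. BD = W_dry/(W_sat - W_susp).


BD = 45.57 / (47.39 - 29.18) = 45.57 / 18.21 = 2.502 g/cm^3

2.502


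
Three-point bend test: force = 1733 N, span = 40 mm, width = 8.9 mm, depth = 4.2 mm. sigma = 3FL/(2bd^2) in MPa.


sigma = 3*1733*40/(2*8.9*4.2^2) = 662.3 MPa

662.3


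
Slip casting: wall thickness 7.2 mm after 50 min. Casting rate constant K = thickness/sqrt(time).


K = 7.2 / sqrt(50) = 7.2 / 7.0711 = 1.018 mm/min^0.5

1.018


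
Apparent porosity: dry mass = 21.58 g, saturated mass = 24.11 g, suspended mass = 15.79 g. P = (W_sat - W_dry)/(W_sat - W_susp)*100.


P = (24.11 - 21.58) / (24.11 - 15.79) * 100 = 2.53 / 8.32 * 100 = 30.4%

30.4


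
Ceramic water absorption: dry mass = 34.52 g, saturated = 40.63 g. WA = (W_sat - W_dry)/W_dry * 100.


WA = (40.63 - 34.52) / 34.52 * 100 = 17.7%

17.7


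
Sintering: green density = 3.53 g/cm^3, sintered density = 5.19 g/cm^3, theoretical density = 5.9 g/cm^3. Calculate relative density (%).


Relative = 5.19 / 5.9 * 100 = 88.0%

88.0


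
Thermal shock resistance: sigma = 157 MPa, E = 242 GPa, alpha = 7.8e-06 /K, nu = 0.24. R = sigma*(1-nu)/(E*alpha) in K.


R = 157*(1-0.24)/(242*1000*7.8e-06) = 63 K

63


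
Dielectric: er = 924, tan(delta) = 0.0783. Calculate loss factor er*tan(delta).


Loss = 924 * 0.0783 = 72.349

72.349


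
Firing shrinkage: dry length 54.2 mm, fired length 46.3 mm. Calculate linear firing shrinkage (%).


FS = (54.2 - 46.3) / 54.2 * 100 = 14.58%

14.58


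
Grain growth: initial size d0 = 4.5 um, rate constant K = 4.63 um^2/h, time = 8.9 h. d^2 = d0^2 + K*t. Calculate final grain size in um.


d^2 = 4.5^2 + 4.63*8.9 = 61.457
d = sqrt(61.457) = 7.84 um

7.84


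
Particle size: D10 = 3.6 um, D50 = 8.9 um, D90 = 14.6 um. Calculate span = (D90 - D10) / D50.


Span = (14.6 - 3.6) / 8.9 = 11.0 / 8.9 = 1.236

1.236


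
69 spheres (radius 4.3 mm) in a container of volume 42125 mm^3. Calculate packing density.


V_sphere = 4/3*pi*4.3^3 = 333.0381 mm^3
Total V = 69*333.0381 = 22979.6289 mm^3
PD = 22979.6289 / 42125 = 0.546

0.546


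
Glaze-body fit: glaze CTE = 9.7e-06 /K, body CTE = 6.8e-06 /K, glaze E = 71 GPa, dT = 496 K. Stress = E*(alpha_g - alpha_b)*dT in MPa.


Stress = 71*1000*(9.7e-06 - 6.8e-06)*496 = 102.1 MPa

102.1


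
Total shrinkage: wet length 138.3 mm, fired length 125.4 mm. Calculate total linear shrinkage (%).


TS = (138.3 - 125.4) / 138.3 * 100 = 9.33%

9.33


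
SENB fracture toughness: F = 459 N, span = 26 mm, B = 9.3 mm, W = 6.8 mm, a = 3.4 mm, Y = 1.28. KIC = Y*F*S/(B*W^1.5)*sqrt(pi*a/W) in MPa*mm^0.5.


KIC = 1.28*459*26/(9.3*6.8^1.5)*sqrt(pi*3.4/6.8) = 116.09

116.09


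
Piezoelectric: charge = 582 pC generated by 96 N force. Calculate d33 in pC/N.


d33 = 582 / 96 = 6.1 pC/N

6.1


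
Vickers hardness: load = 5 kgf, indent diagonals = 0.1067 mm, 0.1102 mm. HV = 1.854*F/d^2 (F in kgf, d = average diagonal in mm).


d_avg = (0.1067+0.1102)/2 = 0.10845 mm
HV = 1.854*5/0.10845^2 = 788

788


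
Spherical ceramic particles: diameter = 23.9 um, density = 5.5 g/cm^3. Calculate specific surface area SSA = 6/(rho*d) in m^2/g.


SSA = 6 / (5.5 * 23.9) = 0.046 m^2/g

0.046


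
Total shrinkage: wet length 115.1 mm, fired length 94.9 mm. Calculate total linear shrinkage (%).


TS = (115.1 - 94.9) / 115.1 * 100 = 17.55%

17.55


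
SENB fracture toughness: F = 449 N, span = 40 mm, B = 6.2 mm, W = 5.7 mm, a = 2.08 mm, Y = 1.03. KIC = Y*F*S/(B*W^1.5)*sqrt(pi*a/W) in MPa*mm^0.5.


KIC = 1.03*449*40/(6.2*5.7^1.5)*sqrt(pi*2.08/5.7) = 234.75

234.75


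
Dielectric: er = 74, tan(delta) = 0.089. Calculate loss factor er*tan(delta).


Loss = 74 * 0.089 = 6.586

6.586


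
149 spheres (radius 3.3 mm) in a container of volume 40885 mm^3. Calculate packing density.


V_sphere = 4/3*pi*3.3^3 = 150.5326 mm^3
Total V = 149*150.5326 = 22429.3574 mm^3
PD = 22429.3574 / 40885 = 0.549

0.549


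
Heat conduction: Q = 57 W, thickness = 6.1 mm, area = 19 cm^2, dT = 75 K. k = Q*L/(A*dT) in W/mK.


k = 57*6.1/1000/(19/10000*75) = 2.44 W/mK

2.44


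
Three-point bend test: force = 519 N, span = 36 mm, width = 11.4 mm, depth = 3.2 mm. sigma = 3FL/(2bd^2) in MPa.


sigma = 3*519*36/(2*11.4*3.2^2) = 240.1 MPa

240.1


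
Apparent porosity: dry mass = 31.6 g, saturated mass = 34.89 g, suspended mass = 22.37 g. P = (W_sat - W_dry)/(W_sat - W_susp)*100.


P = (34.89 - 31.6) / (34.89 - 22.37) * 100 = 3.29 / 12.52 * 100 = 26.3%

26.3


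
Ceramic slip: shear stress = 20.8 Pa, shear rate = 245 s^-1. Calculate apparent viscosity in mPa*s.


eta = tau/gamma * 1000 = 20.8/245 * 1000 = 84.9 mPa*s

84.9


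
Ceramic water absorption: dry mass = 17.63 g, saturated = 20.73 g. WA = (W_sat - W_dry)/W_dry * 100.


WA = (20.73 - 17.63) / 17.63 * 100 = 17.58%

17.58


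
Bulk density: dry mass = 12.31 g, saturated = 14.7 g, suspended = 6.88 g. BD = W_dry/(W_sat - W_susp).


BD = 12.31 / (14.7 - 6.88) = 12.31 / 7.82 = 1.574 g/cm^3

1.574


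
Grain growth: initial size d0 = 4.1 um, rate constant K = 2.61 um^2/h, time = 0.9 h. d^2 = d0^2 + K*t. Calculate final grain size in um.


d^2 = 4.1^2 + 2.61*0.9 = 19.159
d = sqrt(19.159) = 4.38 um

4.38


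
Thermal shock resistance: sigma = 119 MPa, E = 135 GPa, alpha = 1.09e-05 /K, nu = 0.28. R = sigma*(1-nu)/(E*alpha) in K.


R = 119*(1-0.28)/(135*1000*1.09e-05) = 58 K

58


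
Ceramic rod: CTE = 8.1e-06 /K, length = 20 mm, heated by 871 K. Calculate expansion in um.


dL = 8.1e-06 * 20 * 871 * 1000 = 141.102 um

141.102


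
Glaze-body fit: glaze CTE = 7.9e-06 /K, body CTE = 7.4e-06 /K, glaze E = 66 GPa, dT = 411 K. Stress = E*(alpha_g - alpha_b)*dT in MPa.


Stress = 66*1000*(7.9e-06 - 7.4e-06)*411 = 13.6 MPa

13.6


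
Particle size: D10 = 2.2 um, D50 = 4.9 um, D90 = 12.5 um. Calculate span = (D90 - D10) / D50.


Span = (12.5 - 2.2) / 4.9 = 10.3 / 4.9 = 2.102

2.102


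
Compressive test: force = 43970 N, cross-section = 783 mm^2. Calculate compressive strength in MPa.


CS = 43970 / 783 = 56.2 MPa

56.2


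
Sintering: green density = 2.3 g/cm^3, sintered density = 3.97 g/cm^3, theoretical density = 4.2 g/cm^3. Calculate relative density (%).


Relative = 3.97 / 4.2 * 100 = 94.5%

94.5


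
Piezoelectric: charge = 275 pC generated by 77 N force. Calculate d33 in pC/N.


d33 = 275 / 77 = 3.6 pC/N

3.6


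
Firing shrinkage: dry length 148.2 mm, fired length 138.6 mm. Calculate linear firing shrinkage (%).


FS = (148.2 - 138.6) / 148.2 * 100 = 6.48%

6.48


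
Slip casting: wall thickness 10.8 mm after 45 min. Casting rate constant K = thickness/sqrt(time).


K = 10.8 / sqrt(45) = 10.8 / 6.7082 = 1.61 mm/min^0.5

1.61


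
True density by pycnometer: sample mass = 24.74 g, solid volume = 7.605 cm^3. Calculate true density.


TD = 24.74 / 7.605 = 3.253 g/cm^3

3.253


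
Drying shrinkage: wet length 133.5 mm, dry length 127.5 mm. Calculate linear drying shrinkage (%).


DS = (133.5 - 127.5) / 133.5 * 100 = 4.49%

4.49


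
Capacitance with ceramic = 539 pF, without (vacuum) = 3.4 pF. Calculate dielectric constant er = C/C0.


er = 539 / 3.4 = 158.53

158.53


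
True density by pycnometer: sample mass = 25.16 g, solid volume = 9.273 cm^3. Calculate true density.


TD = 25.16 / 9.273 = 2.713 g/cm^3

2.713


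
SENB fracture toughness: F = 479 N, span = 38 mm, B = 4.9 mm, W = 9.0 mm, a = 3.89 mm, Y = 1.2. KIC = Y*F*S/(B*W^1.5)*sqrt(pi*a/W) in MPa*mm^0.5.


KIC = 1.2*479*38/(4.9*9.0^1.5)*sqrt(pi*3.89/9.0) = 192.38

192.38


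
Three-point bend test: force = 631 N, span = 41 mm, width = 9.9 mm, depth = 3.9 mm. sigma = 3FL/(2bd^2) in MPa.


sigma = 3*631*41/(2*9.9*3.9^2) = 257.7 MPa

257.7


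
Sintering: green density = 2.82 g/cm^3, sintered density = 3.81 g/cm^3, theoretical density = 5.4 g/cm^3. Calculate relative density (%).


Relative = 3.81 / 5.4 * 100 = 70.6%

70.6


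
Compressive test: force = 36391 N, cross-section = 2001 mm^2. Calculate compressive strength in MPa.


CS = 36391 / 2001 = 18.2 MPa

18.2


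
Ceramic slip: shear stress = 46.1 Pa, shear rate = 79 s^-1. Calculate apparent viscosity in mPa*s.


eta = tau/gamma * 1000 = 46.1/79 * 1000 = 583.5 mPa*s

583.5


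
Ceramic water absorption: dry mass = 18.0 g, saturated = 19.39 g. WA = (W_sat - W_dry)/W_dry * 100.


WA = (19.39 - 18.0) / 18.0 * 100 = 7.72%

7.72


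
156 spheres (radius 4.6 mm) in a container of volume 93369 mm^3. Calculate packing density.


V_sphere = 4/3*pi*4.6^3 = 407.7201 mm^3
Total V = 156*407.7201 = 63604.3356 mm^3
PD = 63604.3356 / 93369 = 0.681

0.681


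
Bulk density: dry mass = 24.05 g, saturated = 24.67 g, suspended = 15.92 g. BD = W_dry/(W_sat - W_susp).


BD = 24.05 / (24.67 - 15.92) = 24.05 / 8.75 = 2.749 g/cm^3

2.749


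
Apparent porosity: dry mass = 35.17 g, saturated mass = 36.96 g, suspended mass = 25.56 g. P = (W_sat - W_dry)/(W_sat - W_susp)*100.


P = (36.96 - 35.17) / (36.96 - 25.56) * 100 = 1.79 / 11.4 * 100 = 15.7%

15.7


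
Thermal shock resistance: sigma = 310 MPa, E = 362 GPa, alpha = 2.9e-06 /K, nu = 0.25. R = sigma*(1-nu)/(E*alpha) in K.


R = 310*(1-0.25)/(362*1000*2.9e-06) = 221 K

221


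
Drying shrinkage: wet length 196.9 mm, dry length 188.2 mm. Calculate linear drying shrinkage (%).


DS = (196.9 - 188.2) / 196.9 * 100 = 4.42%

4.42


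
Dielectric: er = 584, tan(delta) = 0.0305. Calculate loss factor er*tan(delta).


Loss = 584 * 0.0305 = 17.812

17.812


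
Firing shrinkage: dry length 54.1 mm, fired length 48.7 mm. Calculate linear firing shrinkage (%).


FS = (54.1 - 48.7) / 54.1 * 100 = 9.98%

9.98


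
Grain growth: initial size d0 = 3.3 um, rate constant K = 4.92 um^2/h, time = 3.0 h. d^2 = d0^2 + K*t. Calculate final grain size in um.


d^2 = 3.3^2 + 4.92*3.0 = 25.65
d = sqrt(25.65) = 5.06 um

5.06


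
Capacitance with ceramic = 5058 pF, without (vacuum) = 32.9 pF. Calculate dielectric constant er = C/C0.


er = 5058 / 32.9 = 153.74

153.74


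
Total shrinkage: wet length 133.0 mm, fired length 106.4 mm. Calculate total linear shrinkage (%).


TS = (133.0 - 106.4) / 133.0 * 100 = 20.0%

20.0


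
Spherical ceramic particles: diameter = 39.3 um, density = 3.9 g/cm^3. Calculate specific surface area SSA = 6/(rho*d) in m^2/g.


SSA = 6 / (3.9 * 39.3) = 0.039 m^2/g

0.039


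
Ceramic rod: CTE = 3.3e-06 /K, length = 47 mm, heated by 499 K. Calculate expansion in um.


dL = 3.3e-06 * 47 * 499 * 1000 = 77.395 um

77.395


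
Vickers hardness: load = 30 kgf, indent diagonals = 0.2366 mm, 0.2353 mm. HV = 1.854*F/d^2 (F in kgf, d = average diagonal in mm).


d_avg = (0.2366+0.2353)/2 = 0.23595 mm
HV = 1.854*30/0.23595^2 = 999

999


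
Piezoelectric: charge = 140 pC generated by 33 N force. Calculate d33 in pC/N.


d33 = 140 / 33 = 4.2 pC/N

4.2
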